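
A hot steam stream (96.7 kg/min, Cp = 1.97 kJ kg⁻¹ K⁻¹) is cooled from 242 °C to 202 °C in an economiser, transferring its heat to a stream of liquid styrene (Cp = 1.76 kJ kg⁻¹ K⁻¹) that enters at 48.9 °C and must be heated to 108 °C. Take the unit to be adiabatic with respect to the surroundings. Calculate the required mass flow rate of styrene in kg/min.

Heat released by hot stream: Q = 96.7 × 1.97 × (242 − 202) = 7620 kJ/min
Energy balance on cold side (adiabatic exchanger): Q = ṁ_c·Cp_c·(T_c,out − T_c,in)
ṁ_c = 7620 / [1.76 × (108 − 48.9)] = 73.258 kg/min

ṁ_c = 73.3 kg/min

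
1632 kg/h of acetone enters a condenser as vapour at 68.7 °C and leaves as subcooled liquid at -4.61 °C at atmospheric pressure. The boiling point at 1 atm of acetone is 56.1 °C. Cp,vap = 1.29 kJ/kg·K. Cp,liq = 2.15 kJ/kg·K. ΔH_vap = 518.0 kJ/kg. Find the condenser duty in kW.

Q_c = 301 kW

vapour 68.7→56.1 °C: -16.254 kJ/kg
condensation at 56.1 °C: -518 kJ/kg
liquid 56.1→-4.61 °C: -130.53 kJ/kg
Δh = -16.254 + -518 + -130.53 = -664.78 kJ/kg
Q = ṁ·Δh = 1632 kg/h × -664.78 kJ/kg = -1.0849e+06 kJ/h
|Q| = 301.37 kW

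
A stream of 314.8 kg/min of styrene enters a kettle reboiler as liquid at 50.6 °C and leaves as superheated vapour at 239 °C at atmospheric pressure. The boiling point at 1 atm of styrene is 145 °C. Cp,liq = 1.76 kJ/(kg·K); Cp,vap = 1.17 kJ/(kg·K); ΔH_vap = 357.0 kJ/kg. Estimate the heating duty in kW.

liquid 50.6→145 °C: 166.14 kJ/kg
vaporisation at 145 °C: 357 kJ/kg
vapour 145→239 °C: 109.98 kJ/kg
Δh = 166.14 + 357 + 109.98 = 633.12 kJ/kg
Q = ṁ·Δh = 314.8 kg/min × 633.12 kJ/kg = 199310 kJ/min
|Q| = 3321.8 kW

Q = 3320 kW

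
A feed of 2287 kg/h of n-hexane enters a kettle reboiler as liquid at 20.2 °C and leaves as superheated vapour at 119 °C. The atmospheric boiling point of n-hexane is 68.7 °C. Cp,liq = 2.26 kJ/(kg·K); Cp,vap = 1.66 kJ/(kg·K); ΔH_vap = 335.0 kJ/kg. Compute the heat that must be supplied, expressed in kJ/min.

Q = 20100 kJ/min

liquid 20.2→68.7 °C: 109.61 kJ/kg
vaporisation at 68.7 °C: 335 kJ/kg
vapour 68.7→119 °C: 83.498 kJ/kg
Δh = 109.61 + 335 + 83.498 = 528.11 kJ/kg
Q = ṁ·Δh = 2287 kg/h × 528.11 kJ/kg = 1.2078e+06 kJ/h
|Q| = 335.5 kW = 20130 kJ/min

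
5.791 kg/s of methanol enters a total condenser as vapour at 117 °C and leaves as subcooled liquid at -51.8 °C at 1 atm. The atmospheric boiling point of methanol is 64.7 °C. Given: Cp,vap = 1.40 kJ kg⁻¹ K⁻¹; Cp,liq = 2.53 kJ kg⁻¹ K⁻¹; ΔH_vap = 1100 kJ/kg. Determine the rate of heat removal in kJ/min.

Q_c = 510000 kJ/min

vapour 117→64.7 °C: -73.22 kJ/kg
condensation at 64.7 °C: -1100 kJ/kg
liquid 64.7→-51.8 °C: -294.75 kJ/kg
Δh = -73.22 + -1100 + -294.75 = -1468 kJ/kg
Q = ṁ·Δh = 5.791 kg/s × -1468 kJ/kg = -8501 kJ/s
|Q| = 8501 kW = 510060 kJ/min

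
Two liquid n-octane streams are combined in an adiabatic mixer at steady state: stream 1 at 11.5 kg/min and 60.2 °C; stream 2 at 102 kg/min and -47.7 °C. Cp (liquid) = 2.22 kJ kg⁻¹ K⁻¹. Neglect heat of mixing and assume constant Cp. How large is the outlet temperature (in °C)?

No heat crosses the boundary, so H_out = H_in.
T_out = Σ ṁᵢCp,ᵢTᵢ / Σ ṁᵢCp,ᵢ
      = -9264.3 / 251.97 = -36.767 °C

T_out = -36.8 °C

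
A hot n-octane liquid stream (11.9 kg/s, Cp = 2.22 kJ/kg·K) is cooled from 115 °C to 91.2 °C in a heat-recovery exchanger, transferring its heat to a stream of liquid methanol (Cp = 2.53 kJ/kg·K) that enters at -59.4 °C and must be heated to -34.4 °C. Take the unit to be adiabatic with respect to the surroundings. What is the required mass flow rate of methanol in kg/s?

ṁ_c = 9.94 kg/s

Heat released by hot stream: Q = 11.9 × 2.22 × (115 − 91.2) = 628.75 kJ/s
Energy balance on cold side (adiabatic exchanger): Q = ṁ_c·Cp_c·(T_c,out − T_c,in)
ṁ_c = 628.75 / [2.53 × (-34.4 − -59.4)] = 9.9407 kg/s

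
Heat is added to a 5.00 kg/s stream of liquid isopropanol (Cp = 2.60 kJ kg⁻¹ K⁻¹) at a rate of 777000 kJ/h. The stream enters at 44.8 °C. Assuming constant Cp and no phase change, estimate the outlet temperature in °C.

T_out = 61.4 °C

Q = 777000 kJ/h = 215.83 kJ/s
ΔT = Q/(ṁ·Cp) = 215.83/(5.00×2.60) = 16.603 K
T_out = 44.8 + 16.603 = 61.403 °C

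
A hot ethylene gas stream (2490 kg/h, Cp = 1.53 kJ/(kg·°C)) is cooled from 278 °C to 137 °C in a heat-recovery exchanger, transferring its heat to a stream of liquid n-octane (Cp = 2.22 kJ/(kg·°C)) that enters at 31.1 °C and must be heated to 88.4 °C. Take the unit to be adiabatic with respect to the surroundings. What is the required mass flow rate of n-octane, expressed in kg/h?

Heat released by hot stream: Q = 2490 × 1.53 × (278 − 137) = 537170 kJ/h
Energy balance on cold side (adiabatic exchanger): Q = ṁ_c·Cp_c·(T_c,out − T_c,in)
ṁ_c = 537170 / [2.22 × (88.4 − 31.1)] = 4222.8 kg/h

ṁ_c = 4220 kg/h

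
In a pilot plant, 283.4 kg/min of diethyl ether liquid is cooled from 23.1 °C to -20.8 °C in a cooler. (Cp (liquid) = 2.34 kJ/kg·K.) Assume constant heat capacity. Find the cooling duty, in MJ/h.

Q = ṁ·Cp·ΔT = 283.4 × 2.34 × (-20.8 − 23.1) = -29113 kJ/min
Converting: 29113 / 60 s = 485.21 kW
Cooling duty = 1746.8 MJ/h

Q_c = 1750 MJ/h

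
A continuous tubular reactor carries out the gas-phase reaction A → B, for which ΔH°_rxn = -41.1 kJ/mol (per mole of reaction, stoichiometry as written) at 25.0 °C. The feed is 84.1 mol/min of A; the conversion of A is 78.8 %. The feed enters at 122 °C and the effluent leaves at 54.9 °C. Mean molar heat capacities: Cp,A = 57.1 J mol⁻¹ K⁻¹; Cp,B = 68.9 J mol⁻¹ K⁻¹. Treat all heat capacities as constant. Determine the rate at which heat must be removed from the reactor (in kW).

Extent of reaction ξ = 0.788 × 84.1 = 66.271 mol/min
Reaction term: ξ·ΔH°_rxn = 66.271 × -41.1 = -2723.7 kJ/min
Sensible, feed 122→25 °C: -465.8 kJ/min
Outlet flows (mol/min): A 17.829, B 66.271
Sensible, products 25→54.9 °C: 166.96 kJ/min
Q = ΔH = -3022.6 kJ/min = -50.376 kW
Heat removed = 50.376 kW

Q_out = 50.4 kW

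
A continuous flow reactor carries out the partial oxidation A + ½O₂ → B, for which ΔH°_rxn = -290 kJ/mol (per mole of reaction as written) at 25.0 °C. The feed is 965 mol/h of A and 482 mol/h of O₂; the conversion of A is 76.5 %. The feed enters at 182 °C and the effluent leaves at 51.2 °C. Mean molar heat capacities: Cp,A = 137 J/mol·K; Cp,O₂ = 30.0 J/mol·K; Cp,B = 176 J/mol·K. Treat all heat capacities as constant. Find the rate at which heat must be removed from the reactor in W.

Q_out = 64700 W

Extent of reaction ξ = 0.765 × 965 = 738.23 mol/h
Reaction term: ξ·ΔH°_rxn = 738.23 × -290 = -214090 kJ/h
Sensible, feed 182→25 °C: -23026 kJ/h
Outlet flows (mol/h): A 226.77, O₂ 112.89, B 738.23
Sensible, products 25→51.2 °C: 4306.8 kJ/h
Q = ΔH = -232800 kJ/h = -64.668 kW
Heat removed = 64668 W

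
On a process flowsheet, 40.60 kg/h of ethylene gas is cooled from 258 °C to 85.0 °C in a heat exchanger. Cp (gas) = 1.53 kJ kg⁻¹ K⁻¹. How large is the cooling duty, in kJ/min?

Q_c = 179 kJ/min

Q = ṁ·Cp·ΔT = 40.60 × 1.53 × (85.0 − 258) = -10746 kJ/h
Converting: 10746 / 3600 s = 2.9851 kW
Cooling duty = 179.11 kJ/min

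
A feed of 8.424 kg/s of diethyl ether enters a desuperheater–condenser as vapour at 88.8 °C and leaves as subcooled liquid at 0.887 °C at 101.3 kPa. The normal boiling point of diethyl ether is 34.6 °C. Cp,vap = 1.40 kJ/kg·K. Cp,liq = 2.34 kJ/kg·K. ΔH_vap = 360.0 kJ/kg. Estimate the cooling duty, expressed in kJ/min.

Q_c = 260000 kJ/min

vapour 88.8→34.6 °C: -75.88 kJ/kg
condensation at 34.6 °C: -360 kJ/kg
liquid 34.6→0.887 °C: -78.888 kJ/kg
Δh = -75.88 + -360 + -78.888 = -514.77 kJ/kg
Q = ṁ·Δh = 8.424 kg/s × -514.77 kJ/kg = -4336.4 kJ/s
|Q| = 4336.4 kW = 260180 kJ/min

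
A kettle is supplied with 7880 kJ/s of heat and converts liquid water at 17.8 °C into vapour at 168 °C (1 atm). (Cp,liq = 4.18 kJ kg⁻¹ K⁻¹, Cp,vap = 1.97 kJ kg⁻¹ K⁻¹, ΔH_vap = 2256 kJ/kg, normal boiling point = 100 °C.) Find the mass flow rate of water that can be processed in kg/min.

Δh = 4.18×(100−17.8) + 2256 + 1.97×(168−100) = 2733.6 kJ/kg
Q = 7880 kJ/s = 7880 kJ/s = 472800 kJ/min
ṁ = Q/Δh = 472800 / 2733.6 = 172.96 kg/min

ṁ = 173 kg/min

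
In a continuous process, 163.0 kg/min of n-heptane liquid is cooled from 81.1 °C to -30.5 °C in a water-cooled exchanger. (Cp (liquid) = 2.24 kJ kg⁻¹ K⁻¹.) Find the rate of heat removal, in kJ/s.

Q = ṁ·Cp·ΔT = 163.0 × 2.24 × (-30.5 − 81.1) = -40747 kJ/min
Converting: 40747 / 60 s = 679.12 kW

Q_c = 679 kJ/s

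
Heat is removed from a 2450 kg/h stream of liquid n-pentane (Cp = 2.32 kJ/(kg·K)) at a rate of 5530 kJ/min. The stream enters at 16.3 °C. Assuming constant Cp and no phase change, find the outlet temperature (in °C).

T_out = -42.1 °C

Q = 5530 kJ/min = 331800 kJ/h
ΔT = Q/(ṁ·Cp) = 331800/(2450×2.32) = 58.374 K
T_out = 16.3 − 58.374 = -42.074 °C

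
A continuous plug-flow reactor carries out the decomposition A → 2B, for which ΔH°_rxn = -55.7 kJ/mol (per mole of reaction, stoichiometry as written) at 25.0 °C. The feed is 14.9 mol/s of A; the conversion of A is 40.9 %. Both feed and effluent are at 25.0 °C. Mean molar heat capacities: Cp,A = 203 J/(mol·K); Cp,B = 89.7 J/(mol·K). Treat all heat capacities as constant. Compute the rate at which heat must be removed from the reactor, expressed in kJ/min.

Q_out = 20400 kJ/min

Extent of reaction ξ = 0.409 × 14.9 = 6.0941 mol/s
Reaction term: ξ·ΔH°_rxn = 6.0941 × -55.7 = -339.44 kJ/s
Q = ΔH = -339.44 kJ/s = -339.44 kW
Heat removed = 20366 kJ/min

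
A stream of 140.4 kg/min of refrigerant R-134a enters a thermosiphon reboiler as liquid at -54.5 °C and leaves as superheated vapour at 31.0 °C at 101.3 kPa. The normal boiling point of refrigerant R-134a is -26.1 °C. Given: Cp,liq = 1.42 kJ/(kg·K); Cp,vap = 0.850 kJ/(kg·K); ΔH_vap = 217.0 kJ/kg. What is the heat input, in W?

Q = 716000 W

liquid -54.5→-26.1 °C: 40.328 kJ/kg
vaporisation at -26.1 °C: 217 kJ/kg
vapour -26.1→31.0 °C: 48.535 kJ/kg
Δh = 40.328 + 217 + 48.535 = 305.86 kJ/kg
Q = ṁ·Δh = 140.4 kg/min × 305.86 kJ/kg = 42943 kJ/min
|Q| = 715.72 kW = 715720 W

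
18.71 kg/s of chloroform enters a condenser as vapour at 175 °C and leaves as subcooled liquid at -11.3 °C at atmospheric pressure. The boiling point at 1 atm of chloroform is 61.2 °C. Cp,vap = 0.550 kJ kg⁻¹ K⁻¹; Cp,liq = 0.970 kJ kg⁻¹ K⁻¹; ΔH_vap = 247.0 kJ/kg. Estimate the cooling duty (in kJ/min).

vapour 175→61.2 °C: -62.59 kJ/kg
condensation at 61.2 °C: -247 kJ/kg
liquid 61.2→-11.3 °C: -70.325 kJ/kg
Δh = -62.59 + -247 + -70.325 = -379.92 kJ/kg
Q = ṁ·Δh = 18.71 kg/s × -379.92 kJ/kg = -7108.2 kJ/s
|Q| = 7108.2 kW = 426490 kJ/min

Q_c = 426000 kJ/min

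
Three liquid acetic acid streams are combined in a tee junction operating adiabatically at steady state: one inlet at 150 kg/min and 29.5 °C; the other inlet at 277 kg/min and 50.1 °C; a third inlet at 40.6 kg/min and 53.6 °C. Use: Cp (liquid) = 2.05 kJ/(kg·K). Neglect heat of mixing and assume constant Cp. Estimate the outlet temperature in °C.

T_out = 43.8 °C

No heat crosses the boundary, so H_out = H_in.
Σ ṁᵢCp,ᵢTᵢ = 150×2.05×29.5 + 277×2.05×50.1 + 40.6×2.05×53.6 = 41982
Σ ṁᵢCp,ᵢ = 150×2.05 + 277×2.05 + 40.6×2.05 = 958.58
T_out = 41982 / 958.58 = 43.796 °C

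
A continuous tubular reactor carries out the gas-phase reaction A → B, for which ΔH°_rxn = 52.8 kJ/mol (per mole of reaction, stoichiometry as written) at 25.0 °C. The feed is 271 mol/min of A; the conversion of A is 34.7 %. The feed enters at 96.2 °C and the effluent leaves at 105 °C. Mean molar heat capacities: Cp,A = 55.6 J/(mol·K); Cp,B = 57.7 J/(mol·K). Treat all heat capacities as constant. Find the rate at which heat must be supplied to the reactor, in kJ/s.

Q_in = 85.2 kJ/s

Extent of reaction ξ = 0.347 × 271 = 94.037 mol/min
Reaction term: ξ·ΔH°_rxn = 94.037 × 52.8 = 4965.2 kJ/min
Sensible, feed 96.2→25 °C: -1072.8 kJ/min
Outlet flows (mol/min): A 176.96, B 94.037
Sensible, products 25→105 °C: 1221.2 kJ/min
Q = ΔH = 5113.5 kJ/min = 85.226 kW
Heat supplied = 85.226 kJ/s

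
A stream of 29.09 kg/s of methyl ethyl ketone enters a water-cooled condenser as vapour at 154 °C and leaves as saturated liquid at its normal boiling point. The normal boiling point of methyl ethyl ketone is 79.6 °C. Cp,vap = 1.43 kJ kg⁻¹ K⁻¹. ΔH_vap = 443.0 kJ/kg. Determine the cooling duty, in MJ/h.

Q_c = 57500 MJ/h

vapour 154→79.6 °C: -106.39 kJ/kg
condensation at 79.6 °C: -443 kJ/kg
Δh = -106.39 + -443 = -549.39 kJ/kg
Q = ṁ·Δh = 29.09 kg/s × -549.39 kJ/kg = -15982 kJ/s
|Q| = 15982 kW = 57535 MJ/h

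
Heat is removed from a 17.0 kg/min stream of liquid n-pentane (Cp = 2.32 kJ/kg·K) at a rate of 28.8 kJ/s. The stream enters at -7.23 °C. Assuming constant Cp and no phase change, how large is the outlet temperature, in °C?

T_out = -51.0 °C

Q = 28.8 kJ/s = 1728 kJ/min
ΔT = Q/(ṁ·Cp) = 1728/(17.0×2.32) = 43.813 K
T_out = -7.23 − 43.813 = -51.043 °C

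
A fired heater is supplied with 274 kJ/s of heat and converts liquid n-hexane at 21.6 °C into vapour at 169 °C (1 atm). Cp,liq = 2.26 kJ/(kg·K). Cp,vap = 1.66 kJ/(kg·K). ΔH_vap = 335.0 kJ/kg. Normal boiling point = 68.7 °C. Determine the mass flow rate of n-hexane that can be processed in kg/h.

Δh = 2.26×(68.7−21.6) + 335.0 + 1.66×(169−68.7) = 607.94 kJ/kg
Q = 274 kJ/s = 274 kJ/s = 986400 kJ/h
ṁ = Q/Δh = 986400 / 607.94 = 1622.5 kg/h

ṁ = 1620 kg/h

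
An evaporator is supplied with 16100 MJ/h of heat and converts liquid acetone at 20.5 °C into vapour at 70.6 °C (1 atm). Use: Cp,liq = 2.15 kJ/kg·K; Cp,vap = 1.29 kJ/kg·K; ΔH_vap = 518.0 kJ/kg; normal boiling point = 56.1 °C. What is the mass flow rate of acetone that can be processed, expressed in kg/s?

ṁ = 7.29 kg/s

Δh = 2.15×(56.1−20.5) + 518.0 + 1.29×(70.6−56.1) = 613.25 kJ/kg
Q = 16100 MJ/h = 4472.2 kJ/s = 4472.2 kJ/s
ṁ = Q/Δh = 4472.2 / 613.25 = 7.2927 kg/s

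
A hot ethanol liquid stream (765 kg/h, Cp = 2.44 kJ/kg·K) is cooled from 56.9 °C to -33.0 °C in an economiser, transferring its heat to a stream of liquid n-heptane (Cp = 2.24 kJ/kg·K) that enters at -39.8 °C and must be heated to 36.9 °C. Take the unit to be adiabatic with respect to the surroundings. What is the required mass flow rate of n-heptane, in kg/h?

ṁ_c = 977 kg/h

Heat released by hot stream: Q = 765 × 2.44 × (56.9 − -33.0) = 167810 kJ/h
Energy balance on cold side (adiabatic exchanger): Q = ṁ_c·Cp_c·(T_c,out − T_c,in)
ṁ_c = 167810 / [2.24 × (36.9 − -39.8)] = 976.71 kg/h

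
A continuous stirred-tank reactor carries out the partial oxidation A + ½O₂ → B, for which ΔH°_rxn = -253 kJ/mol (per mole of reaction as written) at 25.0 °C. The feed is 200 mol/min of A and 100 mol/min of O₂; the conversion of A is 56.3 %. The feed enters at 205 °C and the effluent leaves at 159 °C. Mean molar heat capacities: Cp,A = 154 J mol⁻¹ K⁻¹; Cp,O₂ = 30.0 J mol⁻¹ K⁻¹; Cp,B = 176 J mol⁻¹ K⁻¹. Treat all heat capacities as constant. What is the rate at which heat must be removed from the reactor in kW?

Q_out = 499 kW

Extent of reaction ξ = 0.563 × 200 = 112.6 mol/min
Reaction term: ξ·ΔH°_rxn = 112.6 × -253 = -28488 kJ/min
Sensible, feed 205→25 °C: -6084 kJ/min
Outlet flows (mol/min): A 87.4, O₂ 43.7, B 112.6
Sensible, products 25→159 °C: 4634.8 kJ/min
Q = ΔH = -29937 kJ/min = -498.95 kW
Heat removed = 498.95 kW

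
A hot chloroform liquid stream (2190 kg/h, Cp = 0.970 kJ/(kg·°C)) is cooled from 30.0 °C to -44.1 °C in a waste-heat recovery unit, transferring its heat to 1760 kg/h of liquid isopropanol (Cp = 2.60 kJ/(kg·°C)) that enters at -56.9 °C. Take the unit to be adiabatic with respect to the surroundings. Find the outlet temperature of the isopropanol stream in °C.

T_c,out = -22.5 °C

Heat released by hot stream: Q = 2190 × 0.970 × (30.0 − -44.1) = 157410 kJ/h
Energy balance on cold side (adiabatic exchanger): Q = ṁ_c·Cp_c·(T_c,out − T_c,in)
T_c,out = -56.9 + 157410/(1760 × 2.60) = -22.501 °C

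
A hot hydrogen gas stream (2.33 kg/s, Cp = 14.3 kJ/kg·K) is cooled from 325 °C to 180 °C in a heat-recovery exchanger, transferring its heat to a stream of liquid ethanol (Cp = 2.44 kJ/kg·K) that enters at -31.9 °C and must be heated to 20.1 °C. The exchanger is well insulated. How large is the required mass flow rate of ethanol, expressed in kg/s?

Heat released by hot stream: Q = 2.33 × 14.3 × (325 − 180) = 4831.3 kJ/s
Energy balance on cold side (adiabatic exchanger): Q = ṁ_c·Cp_c·(T_c,out − T_c,in)
ṁ_c = 4831.3 / [2.44 × (20.1 − -31.9)] = 38.077 kg/s

ṁ_c = 38.1 kg/s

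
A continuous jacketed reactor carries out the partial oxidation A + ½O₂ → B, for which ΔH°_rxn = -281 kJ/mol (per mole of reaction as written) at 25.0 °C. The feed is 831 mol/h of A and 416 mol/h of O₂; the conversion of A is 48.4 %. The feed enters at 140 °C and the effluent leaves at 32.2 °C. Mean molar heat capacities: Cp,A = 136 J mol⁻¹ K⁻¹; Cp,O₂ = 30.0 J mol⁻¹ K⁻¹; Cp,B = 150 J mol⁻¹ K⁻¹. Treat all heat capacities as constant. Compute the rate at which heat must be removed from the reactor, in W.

Extent of reaction ξ = 0.484 × 831 = 402.2 mol/h
Reaction term: ξ·ΔH°_rxn = 402.2 × -281 = -113020 kJ/h
Sensible, feed 140→25 °C: -14432 kJ/h
Outlet flows (mol/h): A 428.8, O₂ 214.9, B 402.2
Sensible, products 25→32.2 °C: 900.68 kJ/h
Q = ΔH = -126550 kJ/h = -35.153 kW
Heat removed = 35153 W

Q_out = 35200 W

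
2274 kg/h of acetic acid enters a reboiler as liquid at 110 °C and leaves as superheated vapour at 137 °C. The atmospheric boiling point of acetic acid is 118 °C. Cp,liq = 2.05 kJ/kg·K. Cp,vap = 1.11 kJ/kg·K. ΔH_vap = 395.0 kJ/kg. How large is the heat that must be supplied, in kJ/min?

liquid 110→118 °C: 16.4 kJ/kg
vaporisation at 118 °C: 395 kJ/kg
vapour 118→137 °C: 21.09 kJ/kg
Δh = 16.4 + 395 + 21.09 = 432.49 kJ/kg
Q = ṁ·Δh = 2274 kg/h × 432.49 kJ/kg = 983480 kJ/h
|Q| = 273.19 kW = 16391 kJ/min

Q = 16400 kJ/min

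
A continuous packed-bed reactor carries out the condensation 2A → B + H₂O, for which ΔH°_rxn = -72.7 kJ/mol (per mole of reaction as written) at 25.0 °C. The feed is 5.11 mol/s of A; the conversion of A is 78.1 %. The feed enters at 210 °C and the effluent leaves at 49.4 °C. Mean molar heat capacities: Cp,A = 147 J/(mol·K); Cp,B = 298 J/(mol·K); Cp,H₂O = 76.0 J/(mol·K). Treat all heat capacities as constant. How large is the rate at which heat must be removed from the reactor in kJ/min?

Q_out = 15700 kJ/min

Extent of reaction ξ = 0.781 × 5.11 / 2 = 1.9955 mol/s
Reaction term: ξ·ΔH°_rxn = 1.9955 × -72.7 = -145.07 kJ/s
Sensible, feed 210→25 °C: -138.97 kJ/s
Outlet flows (mol/s): A 1.1191, B 1.9955, H₂O 1.9955
Sensible, products 25→49.4 °C: 22.224 kJ/s
Q = ΔH = -261.81 kJ/s = -261.81 kW
Heat removed = 15709 kJ/min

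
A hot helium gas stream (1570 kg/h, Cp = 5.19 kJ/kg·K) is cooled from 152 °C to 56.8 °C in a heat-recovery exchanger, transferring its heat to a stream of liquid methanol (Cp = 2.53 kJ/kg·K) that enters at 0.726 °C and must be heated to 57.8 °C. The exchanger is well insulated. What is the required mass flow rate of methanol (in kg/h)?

ṁ_c = 5370 kg/h

Heat released by hot stream: Q = 1570 × 5.19 × (152 − 56.8) = 775720 kJ/h
Energy balance on cold side (adiabatic exchanger): Q = ṁ_c·Cp_c·(T_c,out − T_c,in)
ṁ_c = 775720 / [2.53 × (57.8 − 0.726)] = 5372.1 kg/h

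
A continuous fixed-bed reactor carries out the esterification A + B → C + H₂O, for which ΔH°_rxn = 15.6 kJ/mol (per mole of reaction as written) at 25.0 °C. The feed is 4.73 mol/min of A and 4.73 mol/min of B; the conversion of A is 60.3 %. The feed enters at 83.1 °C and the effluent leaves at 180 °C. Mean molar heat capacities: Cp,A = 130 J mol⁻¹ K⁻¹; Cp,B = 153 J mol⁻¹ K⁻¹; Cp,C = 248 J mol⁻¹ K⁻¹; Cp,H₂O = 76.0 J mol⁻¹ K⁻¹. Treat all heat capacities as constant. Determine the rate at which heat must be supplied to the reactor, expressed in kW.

Q_in = 3.21 kW

Extent of reaction ξ = 0.603 × 4.73 = 2.8522 mol/min
Reaction term: ξ·ΔH°_rxn = 2.8522 × 15.6 = 44.494 kJ/min
Sensible, feed 83.1→25 °C: -77.772 kJ/min
Outlet flows (mol/min): A 1.8778, B 1.8778, C 2.8522, H₂O 2.8522
Sensible, products 25→180 °C: 225.61 kJ/min
Q = ΔH = 192.33 kJ/min = 3.2055 kW
Heat supplied = 3.2055 kW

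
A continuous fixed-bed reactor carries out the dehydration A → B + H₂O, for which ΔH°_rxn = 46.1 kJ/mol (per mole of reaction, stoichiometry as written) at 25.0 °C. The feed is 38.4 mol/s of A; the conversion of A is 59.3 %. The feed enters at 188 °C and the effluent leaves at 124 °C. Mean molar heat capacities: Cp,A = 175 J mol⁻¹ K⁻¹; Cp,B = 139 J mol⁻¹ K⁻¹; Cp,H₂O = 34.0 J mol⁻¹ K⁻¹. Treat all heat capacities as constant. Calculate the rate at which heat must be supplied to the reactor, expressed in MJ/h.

Extent of reaction ξ = 0.593 × 38.4 = 22.771 mol/s
Reaction term: ξ·ΔH°_rxn = 22.771 × 46.1 = 1049.8 kJ/s
Sensible, feed 188→25 °C: -1095.4 kJ/s
Outlet flows (mol/s): A 15.629, B 22.771, H₂O 22.771
Sensible, products 25→124 °C: 660.77 kJ/s
Q = ΔH = 615.16 kJ/s = 615.16 kW
Heat supplied = 2214.6 MJ/h

Q_in = 2210 MJ/h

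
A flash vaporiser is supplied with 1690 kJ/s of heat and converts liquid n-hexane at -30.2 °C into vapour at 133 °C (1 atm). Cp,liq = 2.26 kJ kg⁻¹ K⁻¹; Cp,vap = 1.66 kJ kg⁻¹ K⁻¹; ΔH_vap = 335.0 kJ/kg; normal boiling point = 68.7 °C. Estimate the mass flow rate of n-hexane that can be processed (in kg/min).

Δh = 2.26×(68.7−-30.2) + 335.0 + 1.66×(133−68.7) = 665.25 kJ/kg
Q = 1690 kJ/s = 1690 kJ/s = 101400 kJ/min
ṁ = Q/Δh = 101400 / 665.25 = 152.42 kg/min

ṁ = 152 kg/min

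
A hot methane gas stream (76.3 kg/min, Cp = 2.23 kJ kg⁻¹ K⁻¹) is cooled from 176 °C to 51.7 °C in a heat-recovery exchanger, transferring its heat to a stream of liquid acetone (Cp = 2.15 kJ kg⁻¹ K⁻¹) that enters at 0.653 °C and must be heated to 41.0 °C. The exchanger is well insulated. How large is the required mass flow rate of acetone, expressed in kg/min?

ṁ_c = 244 kg/min

Heat released by hot stream: Q = 76.3 × 2.23 × (176 − 51.7) = 21150 kJ/min
Energy balance on cold side (adiabatic exchanger): Q = ṁ_c·Cp_c·(T_c,out − T_c,in)
ṁ_c = 21150 / [2.15 × (41.0 − 0.653)] = 243.81 kg/min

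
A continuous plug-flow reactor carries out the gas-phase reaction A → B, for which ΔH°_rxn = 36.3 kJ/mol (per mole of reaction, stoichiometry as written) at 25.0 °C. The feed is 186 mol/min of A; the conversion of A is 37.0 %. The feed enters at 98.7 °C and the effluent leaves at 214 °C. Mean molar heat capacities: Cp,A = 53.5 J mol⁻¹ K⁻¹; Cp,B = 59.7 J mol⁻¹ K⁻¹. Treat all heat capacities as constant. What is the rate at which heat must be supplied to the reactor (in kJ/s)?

Extent of reaction ξ = 0.370 × 186 = 68.82 mol/min
Reaction term: ξ·ΔH°_rxn = 68.82 × 36.3 = 2498.2 kJ/min
Sensible, feed 98.7→25 °C: -733.39 kJ/min
Outlet flows (mol/min): A 117.18, B 68.82
Sensible, products 25→214 °C: 1961.4 kJ/min
Q = ΔH = 3726.2 kJ/min = 62.103 kW
Heat supplied = 62.103 kJ/s

Q_in = 62.1 kJ/s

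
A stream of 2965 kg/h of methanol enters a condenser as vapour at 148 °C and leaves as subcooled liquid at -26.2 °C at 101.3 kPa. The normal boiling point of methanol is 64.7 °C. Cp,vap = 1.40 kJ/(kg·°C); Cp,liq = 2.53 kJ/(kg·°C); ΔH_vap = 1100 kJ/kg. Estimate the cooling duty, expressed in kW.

Q_c = 1190 kW

vapour 148→64.7 °C: -116.62 kJ/kg
condensation at 64.7 °C: -1100 kJ/kg
liquid 64.7→-26.2 °C: -229.98 kJ/kg
Δh = -116.62 + -1100 + -229.98 = -1446.6 kJ/kg
Q = ṁ·Δh = 2965 kg/h × -1446.6 kJ/kg = -4.2892e+06 kJ/h
|Q| = 1191.4 kW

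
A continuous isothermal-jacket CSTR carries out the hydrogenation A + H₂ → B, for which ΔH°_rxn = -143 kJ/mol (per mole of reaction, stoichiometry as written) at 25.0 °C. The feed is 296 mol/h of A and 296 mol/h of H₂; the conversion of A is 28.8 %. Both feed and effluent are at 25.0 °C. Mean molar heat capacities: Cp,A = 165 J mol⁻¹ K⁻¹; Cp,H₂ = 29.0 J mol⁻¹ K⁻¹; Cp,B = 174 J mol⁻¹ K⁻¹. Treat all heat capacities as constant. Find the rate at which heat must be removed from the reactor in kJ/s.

Extent of reaction ξ = 0.288 × 296 = 85.248 mol/h
Reaction term: ξ·ΔH°_rxn = 85.248 × -143 = -12190 kJ/h
Q = ΔH = -12190 kJ/h = -3.3862 kW
Heat removed = 3.3862 kJ/s

Q_out = 3.39 kJ/s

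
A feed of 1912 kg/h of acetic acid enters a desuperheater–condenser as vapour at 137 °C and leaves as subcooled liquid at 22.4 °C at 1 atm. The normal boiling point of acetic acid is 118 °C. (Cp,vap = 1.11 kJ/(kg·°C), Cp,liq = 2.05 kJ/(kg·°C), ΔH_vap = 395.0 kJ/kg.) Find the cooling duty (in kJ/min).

vapour 137→118 °C: -21.09 kJ/kg
condensation at 118 °C: -395 kJ/kg
liquid 118→22.4 °C: -195.98 kJ/kg
Δh = -21.09 + -395 + -195.98 = -612.07 kJ/kg
Q = ṁ·Δh = 1912 kg/h × -612.07 kJ/kg = -1.1703e+06 kJ/h
|Q| = 325.08 kW = 19505 kJ/min

Q_c = 19500 kJ/min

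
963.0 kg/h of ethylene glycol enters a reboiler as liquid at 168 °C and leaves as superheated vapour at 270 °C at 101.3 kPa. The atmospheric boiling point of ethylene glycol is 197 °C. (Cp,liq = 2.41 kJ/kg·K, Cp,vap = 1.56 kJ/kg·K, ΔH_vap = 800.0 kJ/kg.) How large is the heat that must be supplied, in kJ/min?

liquid 168→197 °C: 69.89 kJ/kg
vaporisation at 197 °C: 800 kJ/kg
vapour 197→270 °C: 113.88 kJ/kg
Δh = 69.89 + 800 + 113.88 = 983.77 kJ/kg
Q = ṁ·Δh = 963.0 kg/h × 983.77 kJ/kg = 947370 kJ/h
|Q| = 263.16 kW = 15790 kJ/min

Q = 15800 kJ/min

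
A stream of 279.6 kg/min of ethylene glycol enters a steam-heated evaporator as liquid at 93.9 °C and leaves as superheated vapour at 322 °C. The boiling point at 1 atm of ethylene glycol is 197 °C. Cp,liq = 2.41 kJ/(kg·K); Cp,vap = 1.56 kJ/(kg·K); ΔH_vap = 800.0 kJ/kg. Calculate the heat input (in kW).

liquid 93.9→197 °C: 248.47 kJ/kg
vaporisation at 197 °C: 800 kJ/kg
vapour 197→322 °C: 195 kJ/kg
Δh = 248.47 + 800 + 195 = 1243.5 kJ/kg
Q = ṁ·Δh = 279.6 kg/min × 1243.5 kJ/kg = 347670 kJ/min
|Q| = 5794.6 kW

Q = 5790 kW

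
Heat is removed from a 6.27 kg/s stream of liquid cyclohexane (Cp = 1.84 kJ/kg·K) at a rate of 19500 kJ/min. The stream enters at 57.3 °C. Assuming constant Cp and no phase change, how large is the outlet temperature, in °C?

T_out = 29.1 °C

Q = 19500 kJ/min = 325 kJ/s
ΔT = Q/(ṁ·Cp) = 325/(6.27×1.84) = 28.171 K
T_out = 57.3 − 28.171 = 29.129 °C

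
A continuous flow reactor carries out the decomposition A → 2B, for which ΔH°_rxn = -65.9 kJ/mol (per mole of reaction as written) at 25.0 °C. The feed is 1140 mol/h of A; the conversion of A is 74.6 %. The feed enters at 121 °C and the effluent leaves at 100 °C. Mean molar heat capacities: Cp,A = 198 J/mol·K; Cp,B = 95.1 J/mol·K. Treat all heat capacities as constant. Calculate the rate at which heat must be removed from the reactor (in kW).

Q_out = 17.0 kW

Extent of reaction ξ = 0.746 × 1140 = 850.44 mol/h
Reaction term: ξ·ΔH°_rxn = 850.44 × -65.9 = -56044 kJ/h
Sensible, feed 121→25 °C: -21669 kJ/h
Outlet flows (mol/h): A 289.56, B 1700.9
Sensible, products 25→100 °C: 16431 kJ/h
Q = ΔH = -61282 kJ/h = -17.023 kW
Heat removed = 17.023 kW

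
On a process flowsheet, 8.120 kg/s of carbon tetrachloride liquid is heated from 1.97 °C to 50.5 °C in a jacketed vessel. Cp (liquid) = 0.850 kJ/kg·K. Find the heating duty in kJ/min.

Q = ṁ·Cp·ΔT = 8.120 × 0.850 × (50.5 − 1.97) = 334.95 kJ/s
Heating duty = 20097 kJ/min

Q = 20100 kJ/min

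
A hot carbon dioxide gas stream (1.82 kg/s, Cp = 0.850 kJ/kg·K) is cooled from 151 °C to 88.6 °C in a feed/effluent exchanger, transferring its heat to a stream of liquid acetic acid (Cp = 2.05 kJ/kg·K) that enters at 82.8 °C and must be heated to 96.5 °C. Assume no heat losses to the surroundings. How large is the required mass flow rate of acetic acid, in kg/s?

ṁ_c = 3.44 kg/s

Heat released by hot stream: Q = 1.82 × 0.850 × (151 − 88.6) = 96.533 kJ/s
Energy balance on cold side (adiabatic exchanger): Q = ṁ_c·Cp_c·(T_c,out − T_c,in)
ṁ_c = 96.533 / [2.05 × (96.5 − 82.8)] = 3.4372 kg/s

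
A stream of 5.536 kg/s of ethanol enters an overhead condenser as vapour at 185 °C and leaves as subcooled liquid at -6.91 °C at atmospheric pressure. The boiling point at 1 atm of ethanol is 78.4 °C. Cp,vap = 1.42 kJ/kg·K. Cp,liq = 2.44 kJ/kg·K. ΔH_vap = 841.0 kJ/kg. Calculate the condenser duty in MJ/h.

Q_c = 23900 MJ/h

vapour 185→78.4 °C: -151.37 kJ/kg
condensation at 78.4 °C: -841 kJ/kg
liquid 78.4→-6.91 °C: -208.16 kJ/kg
Δh = -151.37 + -841 + -208.16 = -1200.5 kJ/kg
Q = ṁ·Δh = 5.536 kg/s × -1200.5 kJ/kg = -6646.1 kJ/s
|Q| = 6646.1 kW = 23926 MJ/h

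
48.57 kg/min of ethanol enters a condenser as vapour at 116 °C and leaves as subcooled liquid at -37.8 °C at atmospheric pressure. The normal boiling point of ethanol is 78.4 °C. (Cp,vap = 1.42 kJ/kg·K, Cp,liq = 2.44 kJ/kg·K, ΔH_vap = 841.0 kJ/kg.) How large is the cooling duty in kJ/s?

vapour 116→78.4 °C: -53.392 kJ/kg
condensation at 78.4 °C: -841 kJ/kg
liquid 78.4→-37.8 °C: -283.53 kJ/kg
Δh = -53.392 + -841 + -283.53 = -1177.9 kJ/kg
Q = ṁ·Δh = 48.57 kg/min × -1177.9 kJ/kg = -57212 kJ/min
|Q| = 953.53 kW

Q_c = 954 kJ/s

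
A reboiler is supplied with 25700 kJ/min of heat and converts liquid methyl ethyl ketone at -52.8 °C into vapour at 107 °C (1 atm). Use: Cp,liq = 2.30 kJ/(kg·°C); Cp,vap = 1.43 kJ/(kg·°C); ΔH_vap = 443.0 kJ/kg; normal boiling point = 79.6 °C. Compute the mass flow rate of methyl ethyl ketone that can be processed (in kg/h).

Δh = 2.30×(79.6−-52.8) + 443.0 + 1.43×(107−79.6) = 786.7 kJ/kg
Q = 25700 kJ/min = 428.33 kJ/s = 1.542e+06 kJ/h
ṁ = Q/Δh = 1.542e+06 / 786.7 = 1960.1 kg/h

ṁ = 1960 kg/h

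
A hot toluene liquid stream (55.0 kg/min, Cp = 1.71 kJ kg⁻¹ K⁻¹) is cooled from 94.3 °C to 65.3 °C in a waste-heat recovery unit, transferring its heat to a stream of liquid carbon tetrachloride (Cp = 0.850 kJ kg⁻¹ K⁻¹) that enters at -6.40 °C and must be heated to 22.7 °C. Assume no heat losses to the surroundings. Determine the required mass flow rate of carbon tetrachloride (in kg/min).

ṁ_c = 110 kg/min

Heat released by hot stream: Q = 55.0 × 1.71 × (94.3 − 65.3) = 2727.4 kJ/min
Energy balance on cold side (adiabatic exchanger): Q = ṁ_c·Cp_c·(T_c,out − T_c,in)
ṁ_c = 2727.4 / [0.850 × (22.7 − -6.40)] = 110.27 kg/min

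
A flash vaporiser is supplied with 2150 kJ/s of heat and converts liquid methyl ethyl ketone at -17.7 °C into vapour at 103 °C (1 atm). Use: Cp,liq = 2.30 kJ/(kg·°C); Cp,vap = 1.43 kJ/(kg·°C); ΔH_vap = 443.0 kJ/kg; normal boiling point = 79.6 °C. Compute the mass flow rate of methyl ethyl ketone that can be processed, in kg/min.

ṁ = 184 kg/min

Δh = 2.30×(79.6−-17.7) + 443.0 + 1.43×(103−79.6) = 700.25 kJ/kg
Q = 2150 kJ/s = 2150 kJ/s = 129000 kJ/min
ṁ = Q/Δh = 129000 / 700.25 = 184.22 kg/min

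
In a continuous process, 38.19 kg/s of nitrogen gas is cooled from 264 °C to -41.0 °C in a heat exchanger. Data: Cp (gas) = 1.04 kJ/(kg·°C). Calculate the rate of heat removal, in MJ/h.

Q_c = 43600 MJ/h

Q = ṁ·Cp·ΔT = 38.19 × 1.04 × (-41.0 − 264) = -12114 kJ/s
Cooling duty = 43610 MJ/h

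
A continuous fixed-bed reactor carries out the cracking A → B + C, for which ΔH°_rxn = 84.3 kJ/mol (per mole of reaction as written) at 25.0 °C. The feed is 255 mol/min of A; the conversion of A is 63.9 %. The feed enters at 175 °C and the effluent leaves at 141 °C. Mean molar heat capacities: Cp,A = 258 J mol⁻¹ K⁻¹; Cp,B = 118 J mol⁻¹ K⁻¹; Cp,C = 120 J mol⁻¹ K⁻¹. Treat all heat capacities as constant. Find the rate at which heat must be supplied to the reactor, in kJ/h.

Extent of reaction ξ = 0.639 × 255 = 162.94 mol/min
Reaction term: ξ·ΔH°_rxn = 162.94 × 84.3 = 13736 kJ/min
Sensible, feed 175→25 °C: -9868.5 kJ/min
Outlet flows (mol/min): A 92.055, B 162.94, C 162.94
Sensible, products 25→141 °C: 7253.6 kJ/min
Q = ΔH = 11121 kJ/min = 185.36 kW
Heat supplied = 667280 kJ/h

Q_in = 667000 kJ/h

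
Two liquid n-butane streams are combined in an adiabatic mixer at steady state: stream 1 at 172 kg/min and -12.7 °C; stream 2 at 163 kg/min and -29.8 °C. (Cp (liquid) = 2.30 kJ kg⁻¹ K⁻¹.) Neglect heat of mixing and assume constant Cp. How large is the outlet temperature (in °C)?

No heat crosses the boundary, so H_out = H_in.
Σ ṁᵢCp,ᵢTᵢ = 172×2.30×-12.7 + 163×2.30×-29.8 = -16196
Σ ṁᵢCp,ᵢ = 172×2.30 + 163×2.30 = 770.5
T_out = -16196 / 770.5 = -21.02 °C

T_out = -21.0 °C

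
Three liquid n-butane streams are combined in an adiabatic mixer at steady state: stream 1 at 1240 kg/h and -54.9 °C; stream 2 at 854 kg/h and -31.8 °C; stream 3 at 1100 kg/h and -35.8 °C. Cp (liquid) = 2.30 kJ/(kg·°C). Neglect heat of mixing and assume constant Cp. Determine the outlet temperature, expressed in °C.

T_out = -42.1 °C

Energy balance with Q = 0: Σ ṁᵢCp,ᵢ(T_out − Tᵢ) = 0
Σ ṁᵢCp,ᵢTᵢ = 1240×2.30×-54.9 + 854×2.30×-31.8 + 1100×2.30×-35.8 = -309610
Σ ṁᵢCp,ᵢ = 1240×2.30 + 854×2.30 + 1100×2.30 = 7346.2
T_out = -309610 / 7346.2 = -42.146 °C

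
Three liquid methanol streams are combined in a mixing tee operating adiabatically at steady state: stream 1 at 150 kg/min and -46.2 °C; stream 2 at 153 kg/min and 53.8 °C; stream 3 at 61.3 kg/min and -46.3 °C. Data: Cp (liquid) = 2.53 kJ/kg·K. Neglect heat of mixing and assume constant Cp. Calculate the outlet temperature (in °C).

T_out = -4.22 °C

Adiabatic, steady state ⇒ Σ ṁᵢCp,ᵢ(T_out − Tᵢ) = 0
Σ ṁᵢCp,ᵢTᵢ = 150×2.53×-46.2 + 153×2.53×53.8 + 61.3×2.53×-46.3 = -3888.1
Σ ṁᵢCp,ᵢ = 150×2.53 + 153×2.53 + 61.3×2.53 = 921.68
T_out = -3888.1 / 921.68 = -4.2185 °C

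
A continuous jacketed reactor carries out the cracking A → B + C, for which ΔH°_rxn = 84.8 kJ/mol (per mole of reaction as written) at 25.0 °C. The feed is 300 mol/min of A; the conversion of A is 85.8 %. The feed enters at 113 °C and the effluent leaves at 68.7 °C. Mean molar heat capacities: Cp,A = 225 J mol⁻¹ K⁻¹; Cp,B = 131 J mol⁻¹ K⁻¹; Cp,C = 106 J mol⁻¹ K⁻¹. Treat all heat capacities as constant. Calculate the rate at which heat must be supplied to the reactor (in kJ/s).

Q_in = 316 kJ/s

Extent of reaction ξ = 0.858 × 300 = 257.4 mol/min
Reaction term: ξ·ΔH°_rxn = 257.4 × 84.8 = 21828 kJ/min
Sensible, feed 113→25 °C: -5940 kJ/min
Outlet flows (mol/min): A 42.6, B 257.4, C 257.4
Sensible, products 25→68.7 °C: 3084.7 kJ/min
Q = ΔH = 18972 kJ/min = 316.2 kW
Heat supplied = 316.2 kJ/s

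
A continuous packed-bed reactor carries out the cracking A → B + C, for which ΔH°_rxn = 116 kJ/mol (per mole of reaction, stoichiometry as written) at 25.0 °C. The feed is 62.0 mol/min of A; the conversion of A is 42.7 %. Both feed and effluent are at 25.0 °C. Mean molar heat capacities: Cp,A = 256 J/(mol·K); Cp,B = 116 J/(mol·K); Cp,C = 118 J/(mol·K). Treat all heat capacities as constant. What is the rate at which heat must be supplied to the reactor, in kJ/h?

Q_in = 184000 kJ/h

Extent of reaction ξ = 0.427 × 62.0 = 26.474 mol/min
Reaction term: ξ·ΔH°_rxn = 26.474 × 116 = 3071 kJ/min
Q = ΔH = 3071 kJ/min = 51.183 kW
Heat supplied = 184260 kJ/h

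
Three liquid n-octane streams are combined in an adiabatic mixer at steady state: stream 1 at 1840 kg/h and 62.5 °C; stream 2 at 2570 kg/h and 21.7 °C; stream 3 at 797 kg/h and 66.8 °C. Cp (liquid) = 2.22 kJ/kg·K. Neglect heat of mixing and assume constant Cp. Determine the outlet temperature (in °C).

T_out = 43.0 °C

Energy balance with Q = 0: Σ ṁᵢCp,ᵢ(T_out − Tᵢ) = 0
Σ ṁᵢCp,ᵢTᵢ = 1840×2.22×62.5 + 2570×2.22×21.7 + 797×2.22×66.8 = 497300
Σ ṁᵢCp,ᵢ = 1840×2.22 + 2570×2.22 + 797×2.22 = 11560
T_out = 497300 / 11560 = 43.021 °C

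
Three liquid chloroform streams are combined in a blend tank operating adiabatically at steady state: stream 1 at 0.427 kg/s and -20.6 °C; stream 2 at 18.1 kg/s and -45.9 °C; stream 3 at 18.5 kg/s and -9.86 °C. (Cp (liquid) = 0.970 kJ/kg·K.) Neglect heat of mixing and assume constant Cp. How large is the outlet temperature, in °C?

Adiabatic, steady state ⇒ Σ ṁᵢCp,ᵢ(T_out − Tᵢ) = 0
T_out = Σ ṁᵢCp,ᵢTᵢ / Σ ṁᵢCp,ᵢ
      = -991.34 / 35.916 = -27.601 °C

T_out = -27.6 °C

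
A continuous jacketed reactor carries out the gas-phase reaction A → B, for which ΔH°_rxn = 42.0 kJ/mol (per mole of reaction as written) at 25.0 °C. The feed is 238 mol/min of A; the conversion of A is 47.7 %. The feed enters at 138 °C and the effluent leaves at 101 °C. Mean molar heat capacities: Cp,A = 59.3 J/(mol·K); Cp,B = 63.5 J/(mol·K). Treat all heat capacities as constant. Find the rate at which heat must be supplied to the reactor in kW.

Extent of reaction ξ = 0.477 × 238 = 113.53 mol/min
Reaction term: ξ·ΔH°_rxn = 113.53 × 42.0 = 4768.1 kJ/min
Sensible, feed 138→25 °C: -1594.8 kJ/min
Outlet flows (mol/min): A 124.47, B 113.53
Sensible, products 25→101 °C: 1108.9 kJ/min
Q = ΔH = 4282.1 kJ/min = 71.369 kW
Heat supplied = 71.369 kW

Q_in = 71.4 kW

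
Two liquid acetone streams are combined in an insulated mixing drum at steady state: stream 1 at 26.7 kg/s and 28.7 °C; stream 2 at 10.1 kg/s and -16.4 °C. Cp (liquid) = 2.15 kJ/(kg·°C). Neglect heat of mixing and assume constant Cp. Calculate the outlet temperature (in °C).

Adiabatic, steady state ⇒ Σ ṁᵢCp,ᵢ(T_out − Tᵢ) = 0
T_out = Σ ṁᵢCp,ᵢTᵢ / Σ ṁᵢCp,ᵢ
      = 1291.4 / 79.12 = 16.322 °C

T_out = 16.3 °C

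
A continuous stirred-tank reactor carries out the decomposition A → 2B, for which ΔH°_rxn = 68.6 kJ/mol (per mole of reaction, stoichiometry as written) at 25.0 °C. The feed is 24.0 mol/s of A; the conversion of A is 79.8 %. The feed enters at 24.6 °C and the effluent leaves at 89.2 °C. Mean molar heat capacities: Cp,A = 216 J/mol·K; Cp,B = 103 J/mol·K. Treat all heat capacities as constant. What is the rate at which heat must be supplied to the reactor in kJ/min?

Q_in = 98200 kJ/min

Extent of reaction ξ = 0.798 × 24.0 = 19.152 mol/s
Reaction term: ξ·ΔH°_rxn = 19.152 × 68.6 = 1313.8 kJ/s
Sensible, feed 24.6→25 °C: 2.0736 kJ/s
Outlet flows (mol/s): A 4.848, B 38.304
Sensible, products 25→89.2 °C: 320.52 kJ/s
Q = ΔH = 1636.4 kJ/s = 1636.4 kW
Heat supplied = 98185 kJ/min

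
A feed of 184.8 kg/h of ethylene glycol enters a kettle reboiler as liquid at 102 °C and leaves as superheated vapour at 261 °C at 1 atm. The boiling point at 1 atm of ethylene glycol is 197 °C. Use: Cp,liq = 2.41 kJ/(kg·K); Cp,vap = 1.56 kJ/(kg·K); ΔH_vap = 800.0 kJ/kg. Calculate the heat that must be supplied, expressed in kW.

liquid 102→197 °C: 228.95 kJ/kg
vaporisation at 197 °C: 800 kJ/kg
vapour 197→261 °C: 99.84 kJ/kg
Δh = 228.95 + 800 + 99.84 = 1128.8 kJ/kg
Q = ṁ·Δh = 184.8 kg/h × 1128.8 kJ/kg = 208600 kJ/h
|Q| = 57.945 kW

Q = 57.9 kW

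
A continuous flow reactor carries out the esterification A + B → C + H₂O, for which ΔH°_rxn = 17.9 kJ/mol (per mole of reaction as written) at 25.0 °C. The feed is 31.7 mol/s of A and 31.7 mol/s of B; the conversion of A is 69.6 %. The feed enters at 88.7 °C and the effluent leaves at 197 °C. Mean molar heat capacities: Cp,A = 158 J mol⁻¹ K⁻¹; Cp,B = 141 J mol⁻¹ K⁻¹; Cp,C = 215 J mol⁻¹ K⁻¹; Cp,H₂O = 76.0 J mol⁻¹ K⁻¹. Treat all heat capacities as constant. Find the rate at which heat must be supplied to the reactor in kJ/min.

Extent of reaction ξ = 0.696 × 31.7 = 22.063 mol/s
Reaction term: ξ·ΔH°_rxn = 22.063 × 17.9 = 394.93 kJ/s
Sensible, feed 88.7→25 °C: -603.77 kJ/s
Outlet flows (mol/s): A 9.6368, B 9.6368, C 22.063, H₂O 22.063
Sensible, products 25→197 °C: 1599.9 kJ/s
Q = ΔH = 1391.1 kJ/s = 1391.1 kW
Heat supplied = 83464 kJ/min

Q_in = 83500 kJ/min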